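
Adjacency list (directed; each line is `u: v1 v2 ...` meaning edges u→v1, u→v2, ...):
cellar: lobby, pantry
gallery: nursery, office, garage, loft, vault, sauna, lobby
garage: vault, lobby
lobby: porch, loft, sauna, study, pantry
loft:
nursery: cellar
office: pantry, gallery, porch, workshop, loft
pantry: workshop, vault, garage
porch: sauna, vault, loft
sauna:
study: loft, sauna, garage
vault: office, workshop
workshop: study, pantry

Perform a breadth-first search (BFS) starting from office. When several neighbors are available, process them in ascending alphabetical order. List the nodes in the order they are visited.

office -> gallery -> loft -> pantry -> porch -> workshop -> garage -> lobby -> nursery -> sauna -> vault -> study -> cellar

Visit office; enqueue gallery, loft, pantry, porch, workshop → queue [gallery, loft, pantry, porch, workshop]
Visit gallery; enqueue garage, lobby, nursery, sauna, vault → queue [loft, pantry, porch, workshop, garage, lobby, nursery, sauna, vault]
Visit loft → queue [pantry, porch, workshop, garage, lobby, nursery, sauna, vault]
Visit pantry → queue [porch, workshop, garage, lobby, nursery, sauna, vault]
Visit porch → queue [workshop, garage, lobby, nursery, sauna, vault]
Visit workshop; enqueue study → queue [garage, lobby, nursery, sauna, vault, study]
Visit garage → queue [lobby, nursery, sauna, vault, study]
Visit lobby → queue [nursery, sauna, vault, study]
Visit nursery; enqueue cellar → queue [sauna, vault, study, cellar]
Visit sauna → queue [vault, study, cellar]
Visit vault → queue [study, cellar]
Visit study → queue [cellar]
Visit cellar → queue []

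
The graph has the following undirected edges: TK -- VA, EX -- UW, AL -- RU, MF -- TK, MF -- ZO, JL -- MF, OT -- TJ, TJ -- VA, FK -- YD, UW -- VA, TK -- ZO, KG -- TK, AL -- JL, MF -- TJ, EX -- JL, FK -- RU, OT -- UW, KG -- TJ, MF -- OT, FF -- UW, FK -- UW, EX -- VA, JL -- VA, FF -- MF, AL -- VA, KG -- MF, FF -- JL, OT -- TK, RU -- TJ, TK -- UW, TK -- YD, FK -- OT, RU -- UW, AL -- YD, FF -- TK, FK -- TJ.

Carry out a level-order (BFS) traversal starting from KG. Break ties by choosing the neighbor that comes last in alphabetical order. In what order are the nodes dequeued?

KG → TK → TJ → MF → ZO → YD → VA → UW → OT → FF → RU → FK → JL → AL → EX

Visit KG; enqueue TK, TJ, MF → queue [TK, TJ, MF]
Visit TK; enqueue ZO, YD, VA, UW, OT, FF → queue [TJ, MF, ZO, YD, VA, UW, OT, FF]
Visit TJ; enqueue RU, FK → queue [MF, ZO, YD, VA, UW, OT, FF, RU, FK]
Visit MF; enqueue JL → queue [ZO, YD, VA, UW, OT, FF, RU, FK, JL]
Visit ZO → queue [YD, VA, UW, OT, FF, RU, FK, JL]
Visit YD; enqueue AL → queue [VA, UW, OT, FF, RU, FK, JL, AL]
Visit VA; enqueue EX → queue [UW, OT, FF, RU, FK, JL, AL, EX]
Visit UW → queue [OT, FF, RU, FK, JL, AL, EX]
Visit OT → queue [FF, RU, FK, JL, AL, EX]
Visit FF → queue [RU, FK, JL, AL, EX]
Visit RU → queue [FK, JL, AL, EX]
Visit FK → queue [JL, AL, EX]
Visit JL → queue [AL, EX]
Visit AL → queue [EX]
Visit EX → queue []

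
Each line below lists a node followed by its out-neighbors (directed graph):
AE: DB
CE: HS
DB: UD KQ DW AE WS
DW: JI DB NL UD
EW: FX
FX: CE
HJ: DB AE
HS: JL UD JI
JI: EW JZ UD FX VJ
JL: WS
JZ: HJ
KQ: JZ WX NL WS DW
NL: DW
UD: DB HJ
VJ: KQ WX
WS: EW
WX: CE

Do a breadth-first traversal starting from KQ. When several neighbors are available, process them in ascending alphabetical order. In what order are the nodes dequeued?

KQ DW JZ NL WS WX DB JI UD HJ EW CE AE FX VJ HS JL

Visit KQ; enqueue DW, JZ, NL, WS, WX → queue [DW, JZ, NL, WS, WX]
Visit DW; enqueue DB, JI, UD → queue [JZ, NL, WS, WX, DB, JI, UD]
Visit JZ; enqueue HJ → queue [NL, WS, WX, DB, JI, UD, HJ]
Visit NL → queue [WS, WX, DB, JI, UD, HJ]
Visit WS; enqueue EW → queue [WX, DB, JI, UD, HJ, EW]
Visit WX; enqueue CE → queue [DB, JI, UD, HJ, EW, CE]
Visit DB; enqueue AE → queue [JI, UD, HJ, EW, CE, AE]
Visit JI; enqueue FX, VJ → queue [UD, HJ, EW, CE, AE, FX, VJ]
Visit UD → queue [HJ, EW, CE, AE, FX, VJ]
Visit HJ → queue [EW, CE, AE, FX, VJ]
Visit EW → queue [CE, AE, FX, VJ]
Visit CE; enqueue HS → queue [AE, FX, VJ, HS]
Visit AE → queue [FX, VJ, HS]
Visit FX → queue [VJ, HS]
Visit VJ → queue [HS]
Visit HS; enqueue JL → queue [JL]
Visit JL → queue []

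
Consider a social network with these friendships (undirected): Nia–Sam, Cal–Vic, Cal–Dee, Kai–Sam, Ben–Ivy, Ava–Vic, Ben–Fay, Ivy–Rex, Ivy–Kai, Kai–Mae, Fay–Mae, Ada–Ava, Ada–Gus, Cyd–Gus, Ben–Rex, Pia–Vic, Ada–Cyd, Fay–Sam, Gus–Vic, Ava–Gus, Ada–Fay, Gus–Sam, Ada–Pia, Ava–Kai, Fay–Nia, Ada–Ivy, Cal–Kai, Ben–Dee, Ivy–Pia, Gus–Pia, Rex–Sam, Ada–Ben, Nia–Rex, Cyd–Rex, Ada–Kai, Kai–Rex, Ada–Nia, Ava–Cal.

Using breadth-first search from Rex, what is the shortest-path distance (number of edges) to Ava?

Level 0: Rex
Level 1: Ben, Cyd, Ivy, Kai, Nia, Sam
Level 2: Ada, Ava, Cal, Dee, Fay, Gus, Mae, Pia
Level 3: Vic
Ava first appears at level 2.

2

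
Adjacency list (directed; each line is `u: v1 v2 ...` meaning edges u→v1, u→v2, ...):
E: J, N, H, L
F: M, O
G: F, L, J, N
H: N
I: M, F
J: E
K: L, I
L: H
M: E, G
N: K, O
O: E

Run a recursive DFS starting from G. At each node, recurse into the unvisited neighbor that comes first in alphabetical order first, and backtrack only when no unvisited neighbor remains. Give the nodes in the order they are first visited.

Visit G
G → F
F → M
M → E
E → H
H → N
N → K
K → I
K → L
N → O
E → J

G → F → M → E → H → N → K → I → L → O → J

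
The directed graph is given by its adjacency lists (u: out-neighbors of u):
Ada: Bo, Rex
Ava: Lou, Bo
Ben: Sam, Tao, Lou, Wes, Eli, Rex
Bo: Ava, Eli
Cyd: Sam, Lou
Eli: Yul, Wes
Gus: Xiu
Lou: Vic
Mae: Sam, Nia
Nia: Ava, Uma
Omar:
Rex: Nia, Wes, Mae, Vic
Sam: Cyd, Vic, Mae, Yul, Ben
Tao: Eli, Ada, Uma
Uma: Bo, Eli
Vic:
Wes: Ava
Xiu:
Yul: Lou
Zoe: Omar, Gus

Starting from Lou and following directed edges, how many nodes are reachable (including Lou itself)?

BFS from Lou visits: Lou, Vic
Reachable nodes: 2 of 20 total.

2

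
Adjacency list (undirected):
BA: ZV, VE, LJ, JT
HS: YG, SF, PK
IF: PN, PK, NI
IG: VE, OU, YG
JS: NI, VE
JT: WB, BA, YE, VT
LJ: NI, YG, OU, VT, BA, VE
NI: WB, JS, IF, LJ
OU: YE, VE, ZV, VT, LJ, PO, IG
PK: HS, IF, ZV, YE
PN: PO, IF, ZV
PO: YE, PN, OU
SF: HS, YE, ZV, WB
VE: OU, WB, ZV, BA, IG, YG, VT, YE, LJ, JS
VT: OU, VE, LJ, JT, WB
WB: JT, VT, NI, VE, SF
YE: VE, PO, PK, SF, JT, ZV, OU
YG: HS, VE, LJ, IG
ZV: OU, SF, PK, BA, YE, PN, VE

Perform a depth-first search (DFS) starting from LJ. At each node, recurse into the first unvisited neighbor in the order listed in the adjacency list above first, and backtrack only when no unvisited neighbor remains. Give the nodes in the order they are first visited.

LJ → NI → WB → JT → BA → ZV → OU → YE → VE → IG → YG → HS → SF → PK → IF → PN → PO → VT → JS

Visit LJ
LJ → NI
NI → WB
WB → JT
JT → BA
BA → ZV
ZV → OU
OU → YE
YE → VE
VE → IG
IG → YG
YG → HS
HS → SF
HS → PK
PK → IF
IF → PN
PN → PO
VE → VT
VE → JS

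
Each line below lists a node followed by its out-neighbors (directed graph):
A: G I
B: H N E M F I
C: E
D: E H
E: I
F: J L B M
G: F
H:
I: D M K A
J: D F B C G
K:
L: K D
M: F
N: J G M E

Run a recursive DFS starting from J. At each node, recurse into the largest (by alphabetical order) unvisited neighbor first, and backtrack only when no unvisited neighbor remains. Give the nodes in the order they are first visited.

J G F M L K D H E I A B N C

Visit J
J → G
G → F
F → M
F → L
L → K
L → D
D → H
D → E
E → I
I → A
F → B
B → N
J → C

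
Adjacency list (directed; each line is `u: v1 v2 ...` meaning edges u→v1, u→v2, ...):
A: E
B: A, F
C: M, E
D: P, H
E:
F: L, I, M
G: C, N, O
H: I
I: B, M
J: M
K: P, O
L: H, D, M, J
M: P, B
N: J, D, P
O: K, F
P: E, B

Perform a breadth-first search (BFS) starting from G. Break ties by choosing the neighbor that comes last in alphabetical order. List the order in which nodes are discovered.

Visit G; enqueue O, N, C → queue [O, N, C]
Visit O; enqueue K, F → queue [N, C, K, F]
Visit N; enqueue P, J, D → queue [C, K, F, P, J, D]
Visit C; enqueue M, E → queue [K, F, P, J, D, M, E]
Visit K → queue [F, P, J, D, M, E]
Visit F; enqueue L, I → queue [P, J, D, M, E, L, I]
Visit P; enqueue B → queue [J, D, M, E, L, I, B]
Visit J → queue [D, M, E, L, I, B]
Visit D; enqueue H → queue [M, E, L, I, B, H]
Visit M → queue [E, L, I, B, H]
Visit E → queue [L, I, B, H]
Visit L → queue [I, B, H]
Visit I → queue [B, H]
Visit B; enqueue A → queue [H, A]
Visit H → queue [A]
Visit A → queue []

G, O, N, C, K, F, P, J, D, M, E, L, I, B, H, A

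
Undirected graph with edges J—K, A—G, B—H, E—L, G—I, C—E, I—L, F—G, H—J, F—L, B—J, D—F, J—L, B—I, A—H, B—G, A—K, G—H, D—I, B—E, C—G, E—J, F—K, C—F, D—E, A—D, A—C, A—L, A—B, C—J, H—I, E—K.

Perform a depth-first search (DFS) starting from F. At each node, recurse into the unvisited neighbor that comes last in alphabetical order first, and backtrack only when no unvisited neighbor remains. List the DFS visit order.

Visit F
F → L
L → J
J → K
K → E
E → D
D → I
I → H
H → G
G → C
C → A
A → B

F, L, J, K, E, D, I, H, G, C, A, B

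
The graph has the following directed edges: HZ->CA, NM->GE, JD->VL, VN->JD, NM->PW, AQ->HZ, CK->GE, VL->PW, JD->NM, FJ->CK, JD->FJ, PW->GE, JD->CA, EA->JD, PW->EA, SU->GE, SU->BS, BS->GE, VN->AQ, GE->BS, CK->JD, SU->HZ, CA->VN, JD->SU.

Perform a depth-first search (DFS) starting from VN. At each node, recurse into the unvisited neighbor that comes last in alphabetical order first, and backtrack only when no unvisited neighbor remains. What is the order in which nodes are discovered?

VN → JD → VL → PW → GE → BS → EA → SU → HZ → CA → NM → FJ → CK → AQ

Visit VN
VN → JD
JD → VL
VL → PW
PW → GE
GE → BS
PW → EA
JD → SU
SU → HZ
HZ → CA
JD → NM
JD → FJ
FJ → CK
VN → AQ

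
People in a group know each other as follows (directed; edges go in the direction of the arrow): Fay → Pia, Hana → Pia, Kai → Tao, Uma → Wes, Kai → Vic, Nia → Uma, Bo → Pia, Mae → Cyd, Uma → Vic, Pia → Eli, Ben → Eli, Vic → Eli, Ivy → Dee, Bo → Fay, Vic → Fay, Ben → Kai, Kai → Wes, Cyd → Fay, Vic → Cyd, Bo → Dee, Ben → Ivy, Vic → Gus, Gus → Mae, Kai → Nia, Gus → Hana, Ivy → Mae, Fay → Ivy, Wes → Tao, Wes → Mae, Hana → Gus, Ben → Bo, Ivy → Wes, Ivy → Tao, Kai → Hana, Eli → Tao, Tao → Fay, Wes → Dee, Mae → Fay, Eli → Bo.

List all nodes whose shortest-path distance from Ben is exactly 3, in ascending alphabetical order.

Cyd, Gus, Uma

Level 0: Ben
Level 1: Bo, Eli, Ivy, Kai
Level 2: Dee, Fay, Hana, Mae, Nia, Pia, Tao, Vic, Wes
Level 3: Cyd, Gus, Uma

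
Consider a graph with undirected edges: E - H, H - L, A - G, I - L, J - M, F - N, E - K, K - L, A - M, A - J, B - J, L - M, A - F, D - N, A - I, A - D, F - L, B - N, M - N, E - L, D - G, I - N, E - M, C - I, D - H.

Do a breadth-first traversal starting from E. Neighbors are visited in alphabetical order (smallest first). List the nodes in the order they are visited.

Visit E; enqueue H, K, L, M → queue [H, K, L, M]
Visit H; enqueue D → queue [K, L, M, D]
Visit K → queue [L, M, D]
Visit L; enqueue F, I → queue [M, D, F, I]
Visit M; enqueue A, J, N → queue [D, F, I, A, J, N]
Visit D; enqueue G → queue [F, I, A, J, N, G]
Visit F → queue [I, A, J, N, G]
Visit I; enqueue C → queue [A, J, N, G, C]
Visit A → queue [J, N, G, C]
Visit J; enqueue B → queue [N, G, C, B]
Visit N → queue [G, C, B]
Visit G → queue [C, B]
Visit C → queue [B]
Visit B → queue []

E, H, K, L, M, D, F, I, A, J, N, G, C, B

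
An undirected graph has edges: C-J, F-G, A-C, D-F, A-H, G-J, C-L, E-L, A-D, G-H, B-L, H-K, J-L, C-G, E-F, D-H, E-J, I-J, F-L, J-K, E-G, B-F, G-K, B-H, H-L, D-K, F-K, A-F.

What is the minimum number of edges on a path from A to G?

Level 0: A
Level 1: C, D, F, H
Level 2: B, E, G, J, K, L
Level 3: I
G first appears at level 2.

2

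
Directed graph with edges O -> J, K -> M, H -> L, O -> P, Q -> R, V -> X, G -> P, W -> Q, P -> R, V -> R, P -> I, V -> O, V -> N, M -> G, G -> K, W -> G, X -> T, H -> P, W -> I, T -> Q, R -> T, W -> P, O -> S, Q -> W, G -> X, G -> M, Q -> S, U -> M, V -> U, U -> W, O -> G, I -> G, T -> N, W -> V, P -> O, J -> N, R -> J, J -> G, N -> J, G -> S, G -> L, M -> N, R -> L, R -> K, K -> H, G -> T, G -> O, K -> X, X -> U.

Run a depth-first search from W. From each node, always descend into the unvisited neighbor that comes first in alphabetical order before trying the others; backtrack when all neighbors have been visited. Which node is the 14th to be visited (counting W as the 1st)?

Q

Visit W
W → G
G → K
K → H
H → L
H → P
P → I
P → O
O → J
J → N
O → S
P → R
R → T
T → Q
K → M
K → X
X → U
W → V

Visit order: W, G, K, H, L, P, I, O, J, N, S, R, T, Q, M, X, U, V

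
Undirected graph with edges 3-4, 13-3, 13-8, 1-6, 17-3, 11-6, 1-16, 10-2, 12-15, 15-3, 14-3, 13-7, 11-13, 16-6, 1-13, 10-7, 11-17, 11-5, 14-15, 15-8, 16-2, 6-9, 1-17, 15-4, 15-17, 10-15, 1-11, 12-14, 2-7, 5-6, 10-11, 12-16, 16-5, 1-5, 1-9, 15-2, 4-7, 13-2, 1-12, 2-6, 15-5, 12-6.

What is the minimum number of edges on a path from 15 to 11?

Level 0: 15
Level 1: 2, 3, 4, 5, 8, 10, 12, 14, 17
Level 2: 1, 6, 7, 11, 13, 16
Level 3: 9
11 first appears at level 2.

2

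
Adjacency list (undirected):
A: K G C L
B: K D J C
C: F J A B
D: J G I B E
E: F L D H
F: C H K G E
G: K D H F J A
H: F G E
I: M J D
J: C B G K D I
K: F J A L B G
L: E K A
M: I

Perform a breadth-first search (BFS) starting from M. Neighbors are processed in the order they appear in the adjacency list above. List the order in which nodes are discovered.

M → I → J → D → C → B → G → K → E → F → A → H → L

Visit M; enqueue I → queue [I]
Visit I; enqueue J, D → queue [J, D]
Visit J; enqueue C, B, G, K → queue [D, C, B, G, K]
Visit D; enqueue E → queue [C, B, G, K, E]
Visit C; enqueue F, A → queue [B, G, K, E, F, A]
Visit B → queue [G, K, E, F, A]
Visit G; enqueue H → queue [K, E, F, A, H]
Visit K; enqueue L → queue [E, F, A, H, L]
Visit E → queue [F, A, H, L]
Visit F → queue [A, H, L]
Visit A → queue [H, L]
Visit H → queue [L]
Visit L → queue []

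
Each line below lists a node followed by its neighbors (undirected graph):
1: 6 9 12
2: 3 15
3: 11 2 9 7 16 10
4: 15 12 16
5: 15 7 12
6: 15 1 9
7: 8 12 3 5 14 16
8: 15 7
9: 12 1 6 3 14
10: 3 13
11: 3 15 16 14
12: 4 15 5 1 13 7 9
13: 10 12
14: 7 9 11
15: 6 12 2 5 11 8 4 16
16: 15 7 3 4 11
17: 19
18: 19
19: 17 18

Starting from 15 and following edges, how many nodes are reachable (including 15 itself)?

16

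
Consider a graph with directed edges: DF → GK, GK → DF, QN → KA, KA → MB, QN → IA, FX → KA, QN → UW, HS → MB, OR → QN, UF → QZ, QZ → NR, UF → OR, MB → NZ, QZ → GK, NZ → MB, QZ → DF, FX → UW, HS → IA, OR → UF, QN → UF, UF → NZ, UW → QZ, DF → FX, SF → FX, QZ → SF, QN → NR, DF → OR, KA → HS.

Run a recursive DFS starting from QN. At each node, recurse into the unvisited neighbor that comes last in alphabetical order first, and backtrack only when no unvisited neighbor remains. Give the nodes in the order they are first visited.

Visit QN
QN → UW
UW → QZ
QZ → SF
SF → FX
FX → KA
KA → MB
MB → NZ
KA → HS
HS → IA
QZ → NR
QZ → GK
GK → DF
DF → OR
OR → UF

QN, UW, QZ, SF, FX, KA, MB, NZ, HS, IA, NR, GK, DF, OR, UF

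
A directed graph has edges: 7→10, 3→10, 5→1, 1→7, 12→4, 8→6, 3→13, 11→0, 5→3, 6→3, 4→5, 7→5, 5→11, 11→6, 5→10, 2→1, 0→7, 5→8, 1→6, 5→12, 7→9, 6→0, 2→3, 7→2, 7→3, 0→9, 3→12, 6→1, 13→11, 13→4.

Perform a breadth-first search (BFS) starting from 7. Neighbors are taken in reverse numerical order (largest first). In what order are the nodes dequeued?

Visit 7; enqueue 10, 9, 5, 3, 2 → queue [10, 9, 5, 3, 2]
Visit 10 → queue [9, 5, 3, 2]
Visit 9 → queue [5, 3, 2]
Visit 5; enqueue 12, 11, 8, 1 → queue [3, 2, 12, 11, 8, 1]
Visit 3; enqueue 13 → queue [2, 12, 11, 8, 1, 13]
Visit 2 → queue [12, 11, 8, 1, 13]
Visit 12; enqueue 4 → queue [11, 8, 1, 13, 4]
Visit 11; enqueue 6, 0 → queue [8, 1, 13, 4, 6, 0]
Visit 8 → queue [1, 13, 4, 6, 0]
Visit 1 → queue [13, 4, 6, 0]
Visit 13 → queue [4, 6, 0]
Visit 4 → queue [6, 0]
Visit 6 → queue [0]
Visit 0 → queue []

7 10 9 5 3 2 12 11 8 1 13 4 6 0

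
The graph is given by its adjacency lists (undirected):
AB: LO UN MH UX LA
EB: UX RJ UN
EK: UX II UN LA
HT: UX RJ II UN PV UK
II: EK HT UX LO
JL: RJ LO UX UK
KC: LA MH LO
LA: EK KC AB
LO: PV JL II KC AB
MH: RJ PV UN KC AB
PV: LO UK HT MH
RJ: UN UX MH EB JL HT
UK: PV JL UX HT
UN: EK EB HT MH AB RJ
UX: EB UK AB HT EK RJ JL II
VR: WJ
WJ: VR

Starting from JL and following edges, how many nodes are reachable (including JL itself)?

15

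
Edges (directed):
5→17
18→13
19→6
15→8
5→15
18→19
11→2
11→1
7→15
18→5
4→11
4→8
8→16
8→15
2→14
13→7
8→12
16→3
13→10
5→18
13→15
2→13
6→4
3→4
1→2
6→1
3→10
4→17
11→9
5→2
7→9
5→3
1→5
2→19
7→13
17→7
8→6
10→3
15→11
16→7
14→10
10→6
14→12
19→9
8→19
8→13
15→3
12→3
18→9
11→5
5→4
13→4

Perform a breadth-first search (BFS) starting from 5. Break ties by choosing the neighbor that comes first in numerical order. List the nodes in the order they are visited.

Visit 5; enqueue 2, 3, 4, 15, 17, 18 → queue [2, 3, 4, 15, 17, 18]
Visit 2; enqueue 13, 14, 19 → queue [3, 4, 15, 17, 18, 13, 14, 19]
Visit 3; enqueue 10 → queue [4, 15, 17, 18, 13, 14, 19, 10]
Visit 4; enqueue 8, 11 → queue [15, 17, 18, 13, 14, 19, 10, 8, 11]
Visit 15 → queue [17, 18, 13, 14, 19, 10, 8, 11]
Visit 17; enqueue 7 → queue [18, 13, 14, 19, 10, 8, 11, 7]
Visit 18; enqueue 9 → queue [13, 14, 19, 10, 8, 11, 7, 9]
Visit 13 → queue [14, 19, 10, 8, 11, 7, 9]
Visit 14; enqueue 12 → queue [19, 10, 8, 11, 7, 9, 12]
Visit 19; enqueue 6 → queue [10, 8, 11, 7, 9, 12, 6]
Visit 10 → queue [8, 11, 7, 9, 12, 6]
Visit 8; enqueue 16 → queue [11, 7, 9, 12, 6, 16]
Visit 11; enqueue 1 → queue [7, 9, 12, 6, 16, 1]
Visit 7 → queue [9, 12, 6, 16, 1]
Visit 9 → queue [12, 6, 16, 1]
Visit 12 → queue [6, 16, 1]
Visit 6 → queue [16, 1]
Visit 16 → queue [1]
Visit 1 → queue []

5, 2, 3, 4, 15, 17, 18, 13, 14, 19, 10, 8, 11, 7, 9, 12, 6, 16, 1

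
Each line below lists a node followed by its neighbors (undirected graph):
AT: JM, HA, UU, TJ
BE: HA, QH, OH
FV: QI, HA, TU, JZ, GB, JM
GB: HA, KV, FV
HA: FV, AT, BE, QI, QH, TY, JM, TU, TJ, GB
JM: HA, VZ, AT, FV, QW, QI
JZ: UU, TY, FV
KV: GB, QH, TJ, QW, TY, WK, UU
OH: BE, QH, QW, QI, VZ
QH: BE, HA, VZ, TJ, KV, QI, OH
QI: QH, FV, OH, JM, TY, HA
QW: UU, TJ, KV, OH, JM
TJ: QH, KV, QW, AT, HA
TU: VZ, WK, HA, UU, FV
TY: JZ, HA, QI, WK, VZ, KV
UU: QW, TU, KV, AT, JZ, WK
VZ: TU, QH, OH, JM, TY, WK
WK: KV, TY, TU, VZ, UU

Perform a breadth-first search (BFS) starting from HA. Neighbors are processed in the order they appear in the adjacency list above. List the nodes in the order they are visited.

Visit HA; enqueue FV, AT, BE, QI, QH, TY, JM, TU, TJ, GB → queue [FV, AT, BE, QI, QH, TY, JM, TU, TJ, GB]
Visit FV; enqueue JZ → queue [AT, BE, QI, QH, TY, JM, TU, TJ, GB, JZ]
Visit AT; enqueue UU → queue [BE, QI, QH, TY, JM, TU, TJ, GB, JZ, UU]
Visit BE; enqueue OH → queue [QI, QH, TY, JM, TU, TJ, GB, JZ, UU, OH]
Visit QI → queue [QH, TY, JM, TU, TJ, GB, JZ, UU, OH]
Visit QH; enqueue VZ, KV → queue [TY, JM, TU, TJ, GB, JZ, UU, OH, VZ, KV]
Visit TY; enqueue WK → queue [JM, TU, TJ, GB, JZ, UU, OH, VZ, KV, WK]
Visit JM; enqueue QW → queue [TU, TJ, GB, JZ, UU, OH, VZ, KV, WK, QW]
Visit TU → queue [TJ, GB, JZ, UU, OH, VZ, KV, WK, QW]
Visit TJ → queue [GB, JZ, UU, OH, VZ, KV, WK, QW]
Visit GB → queue [JZ, UU, OH, VZ, KV, WK, QW]
Visit JZ → queue [UU, OH, VZ, KV, WK, QW]
Visit UU → queue [OH, VZ, KV, WK, QW]
Visit OH → queue [VZ, KV, WK, QW]
Visit VZ → queue [KV, WK, QW]
Visit KV → queue [WK, QW]
Visit WK → queue [QW]
Visit QW → queue []

HA, FV, AT, BE, QI, QH, TY, JM, TU, TJ, GB, JZ, UU, OH, VZ, KV, WK, QW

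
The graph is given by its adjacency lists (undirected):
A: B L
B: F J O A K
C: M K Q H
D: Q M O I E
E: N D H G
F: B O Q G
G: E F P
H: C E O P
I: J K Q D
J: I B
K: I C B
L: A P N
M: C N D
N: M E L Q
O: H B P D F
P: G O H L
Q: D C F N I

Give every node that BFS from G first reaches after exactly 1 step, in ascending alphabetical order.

E, F, P

Level 0: G
Level 1: E, F, P
Level 2: B, D, H, L, N, O, Q
Level 3: A, C, I, J, K, M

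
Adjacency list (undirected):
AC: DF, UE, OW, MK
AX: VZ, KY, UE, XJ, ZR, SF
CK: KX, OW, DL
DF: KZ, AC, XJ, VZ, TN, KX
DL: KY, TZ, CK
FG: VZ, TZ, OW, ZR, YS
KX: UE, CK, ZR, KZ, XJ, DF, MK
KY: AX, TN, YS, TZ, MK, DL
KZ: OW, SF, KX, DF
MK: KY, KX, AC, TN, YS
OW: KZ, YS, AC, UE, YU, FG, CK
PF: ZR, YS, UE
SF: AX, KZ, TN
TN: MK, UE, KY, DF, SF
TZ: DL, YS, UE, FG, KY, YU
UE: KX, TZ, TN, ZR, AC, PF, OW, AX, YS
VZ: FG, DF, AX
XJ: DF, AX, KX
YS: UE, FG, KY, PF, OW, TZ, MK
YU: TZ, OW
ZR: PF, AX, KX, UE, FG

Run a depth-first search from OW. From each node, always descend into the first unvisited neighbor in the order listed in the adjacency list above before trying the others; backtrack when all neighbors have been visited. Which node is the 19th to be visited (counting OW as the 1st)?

XJ

Visit OW
OW → KZ
KZ → SF
SF → AX
AX → VZ
VZ → FG
FG → TZ
TZ → DL
DL → KY
KY → TN
TN → MK
MK → KX
KX → UE
UE → ZR
ZR → PF
PF → YS
UE → AC
AC → DF
DF → XJ
KX → CK
TZ → YU

Visit order: OW, KZ, SF, AX, VZ, FG, TZ, DL, KY, TN, MK, KX, UE, ZR, PF, YS, AC, DF, XJ, CK, YU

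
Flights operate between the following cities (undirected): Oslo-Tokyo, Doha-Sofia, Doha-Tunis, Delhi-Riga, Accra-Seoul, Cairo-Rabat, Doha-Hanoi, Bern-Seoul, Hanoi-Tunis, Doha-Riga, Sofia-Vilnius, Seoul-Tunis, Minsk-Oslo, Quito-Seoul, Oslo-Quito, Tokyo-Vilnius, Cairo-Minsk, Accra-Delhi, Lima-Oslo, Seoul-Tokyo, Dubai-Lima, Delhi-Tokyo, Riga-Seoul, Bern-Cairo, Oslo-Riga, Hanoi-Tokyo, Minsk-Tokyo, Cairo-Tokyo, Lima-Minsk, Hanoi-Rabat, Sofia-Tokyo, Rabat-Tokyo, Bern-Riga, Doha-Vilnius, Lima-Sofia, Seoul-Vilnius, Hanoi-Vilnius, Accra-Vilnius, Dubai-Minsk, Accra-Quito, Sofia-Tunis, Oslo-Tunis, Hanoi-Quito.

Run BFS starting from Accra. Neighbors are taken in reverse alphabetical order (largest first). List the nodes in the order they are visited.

Accra Vilnius Seoul Quito Delhi Tokyo Sofia Hanoi Doha Tunis Riga Bern Oslo Rabat Minsk Cairo Lima Dubai

Visit Accra; enqueue Vilnius, Seoul, Quito, Delhi → queue [Vilnius, Seoul, Quito, Delhi]
Visit Vilnius; enqueue Tokyo, Sofia, Hanoi, Doha → queue [Seoul, Quito, Delhi, Tokyo, Sofia, Hanoi, Doha]
Visit Seoul; enqueue Tunis, Riga, Bern → queue [Quito, Delhi, Tokyo, Sofia, Hanoi, Doha, Tunis, Riga, Bern]
Visit Quito; enqueue Oslo → queue [Delhi, Tokyo, Sofia, Hanoi, Doha, Tunis, Riga, Bern, Oslo]
Visit Delhi → queue [Tokyo, Sofia, Hanoi, Doha, Tunis, Riga, Bern, Oslo]
Visit Tokyo; enqueue Rabat, Minsk, Cairo → queue [Sofia, Hanoi, Doha, Tunis, Riga, Bern, Oslo, Rabat, Minsk, Cairo]
Visit Sofia; enqueue Lima → queue [Hanoi, Doha, Tunis, Riga, Bern, Oslo, Rabat, Minsk, Cairo, Lima]
Visit Hanoi → queue [Doha, Tunis, Riga, Bern, Oslo, Rabat, Minsk, Cairo, Lima]
Visit Doha → queue [Tunis, Riga, Bern, Oslo, Rabat, Minsk, Cairo, Lima]
Visit Tunis → queue [Riga, Bern, Oslo, Rabat, Minsk, Cairo, Lima]
Visit Riga → queue [Bern, Oslo, Rabat, Minsk, Cairo, Lima]
Visit Bern → queue [Oslo, Rabat, Minsk, Cairo, Lima]
Visit Oslo → queue [Rabat, Minsk, Cairo, Lima]
Visit Rabat → queue [Minsk, Cairo, Lima]
Visit Minsk; enqueue Dubai → queue [Cairo, Lima, Dubai]
Visit Cairo → queue [Lima, Dubai]
Visit Lima → queue [Dubai]
Visit Dubai → queue []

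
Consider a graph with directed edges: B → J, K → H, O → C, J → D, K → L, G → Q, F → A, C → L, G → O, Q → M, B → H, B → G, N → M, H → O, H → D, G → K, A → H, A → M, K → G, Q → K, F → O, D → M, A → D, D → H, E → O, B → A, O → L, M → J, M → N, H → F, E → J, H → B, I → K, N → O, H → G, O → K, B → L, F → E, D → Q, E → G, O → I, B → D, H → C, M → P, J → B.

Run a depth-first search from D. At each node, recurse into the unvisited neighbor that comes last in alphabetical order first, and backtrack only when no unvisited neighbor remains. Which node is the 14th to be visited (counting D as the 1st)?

B

Visit D
D → Q
Q → M
M → P
M → N
N → O
O → L
O → K
K → H
H → G
H → F
F → E
E → J
J → B
B → A
H → C
O → I

Visit order: D, Q, M, P, N, O, L, K, H, G, F, E, J, B, A, C, I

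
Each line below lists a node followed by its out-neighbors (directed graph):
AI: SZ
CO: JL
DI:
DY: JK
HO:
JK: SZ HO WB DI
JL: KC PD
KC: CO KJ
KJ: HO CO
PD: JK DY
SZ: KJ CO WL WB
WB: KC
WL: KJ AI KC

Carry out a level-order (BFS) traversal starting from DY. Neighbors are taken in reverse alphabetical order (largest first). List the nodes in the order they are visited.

Visit DY; enqueue JK → queue [JK]
Visit JK; enqueue WB, SZ, HO, DI → queue [WB, SZ, HO, DI]
Visit WB; enqueue KC → queue [SZ, HO, DI, KC]
Visit SZ; enqueue WL, KJ, CO → queue [HO, DI, KC, WL, KJ, CO]
Visit HO → queue [DI, KC, WL, KJ, CO]
Visit DI → queue [KC, WL, KJ, CO]
Visit KC → queue [WL, KJ, CO]
Visit WL; enqueue AI → queue [KJ, CO, AI]
Visit KJ → queue [CO, AI]
Visit CO; enqueue JL → queue [AI, JL]
Visit AI → queue [JL]
Visit JL; enqueue PD → queue [PD]
Visit PD → queue []

DY JK WB SZ HO DI KC WL KJ CO AI JL PD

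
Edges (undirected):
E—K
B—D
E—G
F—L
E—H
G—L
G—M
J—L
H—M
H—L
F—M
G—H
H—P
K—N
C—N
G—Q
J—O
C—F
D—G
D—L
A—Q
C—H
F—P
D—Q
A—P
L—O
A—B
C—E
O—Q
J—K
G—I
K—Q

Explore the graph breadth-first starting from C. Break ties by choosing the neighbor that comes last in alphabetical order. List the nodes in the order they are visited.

C -> N -> H -> F -> E -> K -> P -> M -> L -> G -> Q -> J -> A -> O -> D -> I -> B

Visit C; enqueue N, H, F, E → queue [N, H, F, E]
Visit N; enqueue K → queue [H, F, E, K]
Visit H; enqueue P, M, L, G → queue [F, E, K, P, M, L, G]
Visit F → queue [E, K, P, M, L, G]
Visit E → queue [K, P, M, L, G]
Visit K; enqueue Q, J → queue [P, M, L, G, Q, J]
Visit P; enqueue A → queue [M, L, G, Q, J, A]
Visit M → queue [L, G, Q, J, A]
Visit L; enqueue O, D → queue [G, Q, J, A, O, D]
Visit G; enqueue I → queue [Q, J, A, O, D, I]
Visit Q → queue [J, A, O, D, I]
Visit J → queue [A, O, D, I]
Visit A; enqueue B → queue [O, D, I, B]
Visit O → queue [D, I, B]
Visit D → queue [I, B]
Visit I → queue [B]
Visit B → queue []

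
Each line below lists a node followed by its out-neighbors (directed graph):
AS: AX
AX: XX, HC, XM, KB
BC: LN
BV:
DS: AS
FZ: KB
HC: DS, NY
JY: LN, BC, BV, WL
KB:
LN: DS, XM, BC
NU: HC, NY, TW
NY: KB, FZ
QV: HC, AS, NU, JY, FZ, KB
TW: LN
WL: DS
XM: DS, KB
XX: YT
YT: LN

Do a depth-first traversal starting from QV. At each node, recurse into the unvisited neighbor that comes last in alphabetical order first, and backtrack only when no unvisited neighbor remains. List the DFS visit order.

QV -> NU -> TW -> LN -> XM -> KB -> DS -> AS -> AX -> XX -> YT -> HC -> NY -> FZ -> BC -> JY -> WL -> BV

Visit QV
QV → NU
NU → TW
TW → LN
LN → XM
XM → KB
XM → DS
DS → AS
AS → AX
AX → XX
XX → YT
AX → HC
HC → NY
NY → FZ
LN → BC
QV → JY
JY → WL
JY → BV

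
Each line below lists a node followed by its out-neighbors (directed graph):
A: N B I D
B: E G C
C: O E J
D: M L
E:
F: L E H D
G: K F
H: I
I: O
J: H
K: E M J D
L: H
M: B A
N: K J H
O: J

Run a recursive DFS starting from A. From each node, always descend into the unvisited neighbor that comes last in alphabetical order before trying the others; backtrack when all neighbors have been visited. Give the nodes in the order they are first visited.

A, N, K, M, B, G, F, L, H, I, O, J, E, D, C

Visit A
A → N
N → K
K → M
M → B
B → G
G → F
F → L
L → H
H → I
I → O
O → J
F → E
F → D
B → C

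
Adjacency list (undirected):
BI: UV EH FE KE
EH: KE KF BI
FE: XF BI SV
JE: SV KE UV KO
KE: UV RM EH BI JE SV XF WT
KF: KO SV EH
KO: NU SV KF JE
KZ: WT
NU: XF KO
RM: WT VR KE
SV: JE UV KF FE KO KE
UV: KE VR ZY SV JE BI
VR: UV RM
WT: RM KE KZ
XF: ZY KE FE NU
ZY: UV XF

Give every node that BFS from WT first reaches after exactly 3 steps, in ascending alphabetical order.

FE, KF, KO, NU, ZY

Level 0: WT
Level 1: KE, KZ, RM
Level 2: BI, EH, JE, SV, UV, VR, XF
Level 3: FE, KF, KO, NU, ZY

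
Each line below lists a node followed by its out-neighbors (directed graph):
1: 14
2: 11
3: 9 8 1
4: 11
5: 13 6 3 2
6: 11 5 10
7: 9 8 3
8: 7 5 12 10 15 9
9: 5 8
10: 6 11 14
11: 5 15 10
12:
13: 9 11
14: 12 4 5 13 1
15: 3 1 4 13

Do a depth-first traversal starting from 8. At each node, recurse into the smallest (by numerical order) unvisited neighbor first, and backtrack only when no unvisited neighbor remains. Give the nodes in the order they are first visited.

8 5 2 11 10 6 14 1 4 12 13 9 15 3 7

Visit 8
8 → 5
5 → 2
2 → 11
11 → 10
10 → 6
10 → 14
14 → 1
14 → 4
14 → 12
14 → 13
13 → 9
11 → 15
15 → 3
8 → 7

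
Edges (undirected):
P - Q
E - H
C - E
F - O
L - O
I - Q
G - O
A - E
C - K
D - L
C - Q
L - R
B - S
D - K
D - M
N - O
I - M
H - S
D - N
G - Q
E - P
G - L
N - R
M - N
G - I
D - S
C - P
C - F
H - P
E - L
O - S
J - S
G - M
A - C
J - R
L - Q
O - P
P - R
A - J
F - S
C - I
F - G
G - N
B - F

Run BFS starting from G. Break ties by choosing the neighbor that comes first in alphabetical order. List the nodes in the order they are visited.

Visit G; enqueue F, I, L, M, N, O, Q → queue [F, I, L, M, N, O, Q]
Visit F; enqueue B, C, S → queue [I, L, M, N, O, Q, B, C, S]
Visit I → queue [L, M, N, O, Q, B, C, S]
Visit L; enqueue D, E, R → queue [M, N, O, Q, B, C, S, D, E, R]
Visit M → queue [N, O, Q, B, C, S, D, E, R]
Visit N → queue [O, Q, B, C, S, D, E, R]
Visit O; enqueue P → queue [Q, B, C, S, D, E, R, P]
Visit Q → queue [B, C, S, D, E, R, P]
Visit B → queue [C, S, D, E, R, P]
Visit C; enqueue A, K → queue [S, D, E, R, P, A, K]
Visit S; enqueue H, J → queue [D, E, R, P, A, K, H, J]
Visit D → queue [E, R, P, A, K, H, J]
Visit E → queue [R, P, A, K, H, J]
Visit R → queue [P, A, K, H, J]
Visit P → queue [A, K, H, J]
Visit A → queue [K, H, J]
Visit K → queue [H, J]
Visit H → queue [J]
Visit J → queue []

G → F → I → L → M → N → O → Q → B → C → S → D → E → R → P → A → K → H → J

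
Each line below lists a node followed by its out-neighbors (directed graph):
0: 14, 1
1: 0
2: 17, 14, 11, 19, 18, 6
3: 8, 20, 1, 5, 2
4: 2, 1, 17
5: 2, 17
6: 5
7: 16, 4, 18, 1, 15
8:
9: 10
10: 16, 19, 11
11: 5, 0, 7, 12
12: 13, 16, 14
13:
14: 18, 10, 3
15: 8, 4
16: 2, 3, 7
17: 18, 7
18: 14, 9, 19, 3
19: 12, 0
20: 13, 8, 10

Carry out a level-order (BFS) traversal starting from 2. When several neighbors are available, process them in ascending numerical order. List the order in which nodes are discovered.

Visit 2; enqueue 6, 11, 14, 17, 18, 19 → queue [6, 11, 14, 17, 18, 19]
Visit 6; enqueue 5 → queue [11, 14, 17, 18, 19, 5]
Visit 11; enqueue 0, 7, 12 → queue [14, 17, 18, 19, 5, 0, 7, 12]
Visit 14; enqueue 3, 10 → queue [17, 18, 19, 5, 0, 7, 12, 3, 10]
Visit 17 → queue [18, 19, 5, 0, 7, 12, 3, 10]
Visit 18; enqueue 9 → queue [19, 5, 0, 7, 12, 3, 10, 9]
Visit 19 → queue [5, 0, 7, 12, 3, 10, 9]
Visit 5 → queue [0, 7, 12, 3, 10, 9]
Visit 0; enqueue 1 → queue [7, 12, 3, 10, 9, 1]
Visit 7; enqueue 4, 15, 16 → queue [12, 3, 10, 9, 1, 4, 15, 16]
Visit 12; enqueue 13 → queue [3, 10, 9, 1, 4, 15, 16, 13]
Visit 3; enqueue 8, 20 → queue [10, 9, 1, 4, 15, 16, 13, 8, 20]
Visit 10 → queue [9, 1, 4, 15, 16, 13, 8, 20]
Visit 9 → queue [1, 4, 15, 16, 13, 8, 20]
Visit 1 → queue [4, 15, 16, 13, 8, 20]
Visit 4 → queue [15, 16, 13, 8, 20]
Visit 15 → queue [16, 13, 8, 20]
Visit 16 → queue [13, 8, 20]
Visit 13 → queue [8, 20]
Visit 8 → queue [20]
Visit 20 → queue []

2 → 6 → 11 → 14 → 17 → 18 → 19 → 5 → 0 → 7 → 12 → 3 → 10 → 9 → 1 → 4 → 15 → 16 → 13 → 8 → 20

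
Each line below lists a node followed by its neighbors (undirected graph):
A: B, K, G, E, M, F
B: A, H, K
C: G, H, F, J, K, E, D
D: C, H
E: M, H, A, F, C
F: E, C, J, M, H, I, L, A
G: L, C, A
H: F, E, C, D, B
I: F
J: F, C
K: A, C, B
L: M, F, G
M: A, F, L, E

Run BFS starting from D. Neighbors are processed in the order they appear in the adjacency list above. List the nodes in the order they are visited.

D → C → H → G → F → J → K → E → B → L → A → M → I

Visit D; enqueue C, H → queue [C, H]
Visit C; enqueue G, F, J, K, E → queue [H, G, F, J, K, E]
Visit H; enqueue B → queue [G, F, J, K, E, B]
Visit G; enqueue L, A → queue [F, J, K, E, B, L, A]
Visit F; enqueue M, I → queue [J, K, E, B, L, A, M, I]
Visit J → queue [K, E, B, L, A, M, I]
Visit K → queue [E, B, L, A, M, I]
Visit E → queue [B, L, A, M, I]
Visit B → queue [L, A, M, I]
Visit L → queue [A, M, I]
Visit A → queue [M, I]
Visit M → queue [I]
Visit I → queue []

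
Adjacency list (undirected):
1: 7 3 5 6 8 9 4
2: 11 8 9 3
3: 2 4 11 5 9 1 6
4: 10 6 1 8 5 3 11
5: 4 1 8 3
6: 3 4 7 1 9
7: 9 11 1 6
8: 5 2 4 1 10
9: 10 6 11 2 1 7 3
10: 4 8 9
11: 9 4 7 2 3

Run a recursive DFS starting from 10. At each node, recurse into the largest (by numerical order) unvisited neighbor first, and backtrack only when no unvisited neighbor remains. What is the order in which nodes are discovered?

10 -> 9 -> 11 -> 7 -> 6 -> 4 -> 8 -> 5 -> 3 -> 2 -> 1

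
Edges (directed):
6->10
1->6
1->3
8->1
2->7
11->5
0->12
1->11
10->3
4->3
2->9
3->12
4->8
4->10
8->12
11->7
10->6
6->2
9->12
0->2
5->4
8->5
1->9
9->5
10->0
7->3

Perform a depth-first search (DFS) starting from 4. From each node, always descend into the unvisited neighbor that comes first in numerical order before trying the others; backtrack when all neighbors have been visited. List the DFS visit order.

Visit 4
4 → 3
3 → 12
4 → 8
8 → 1
1 → 6
6 → 2
2 → 7
2 → 9
9 → 5
6 → 10
10 → 0
1 → 11

4 → 3 → 12 → 8 → 1 → 6 → 2 → 7 → 9 → 5 → 10 → 0 → 11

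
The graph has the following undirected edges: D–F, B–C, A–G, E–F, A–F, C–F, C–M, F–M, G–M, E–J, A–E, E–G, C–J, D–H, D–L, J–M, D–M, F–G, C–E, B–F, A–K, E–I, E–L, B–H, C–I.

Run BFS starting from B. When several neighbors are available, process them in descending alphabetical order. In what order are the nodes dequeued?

B, H, F, C, D, M, G, E, A, J, I, L, K

Visit B; enqueue H, F, C → queue [H, F, C]
Visit H; enqueue D → queue [F, C, D]
Visit F; enqueue M, G, E, A → queue [C, D, M, G, E, A]
Visit C; enqueue J, I → queue [D, M, G, E, A, J, I]
Visit D; enqueue L → queue [M, G, E, A, J, I, L]
Visit M → queue [G, E, A, J, I, L]
Visit G → queue [E, A, J, I, L]
Visit E → queue [A, J, I, L]
Visit A; enqueue K → queue [J, I, L, K]
Visit J → queue [I, L, K]
Visit I → queue [L, K]
Visit L → queue [K]
Visit K → queue []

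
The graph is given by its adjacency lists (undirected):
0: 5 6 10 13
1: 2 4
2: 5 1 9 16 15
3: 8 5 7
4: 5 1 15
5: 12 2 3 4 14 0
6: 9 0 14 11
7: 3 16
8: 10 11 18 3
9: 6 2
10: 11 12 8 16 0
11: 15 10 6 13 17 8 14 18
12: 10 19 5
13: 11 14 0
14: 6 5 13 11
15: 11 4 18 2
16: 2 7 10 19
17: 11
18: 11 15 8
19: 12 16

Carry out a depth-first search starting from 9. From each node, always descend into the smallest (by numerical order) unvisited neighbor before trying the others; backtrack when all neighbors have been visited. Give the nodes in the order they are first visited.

9 → 2 → 1 → 4 → 5 → 0 → 6 → 11 → 8 → 3 → 7 → 16 → 10 → 12 → 19 → 18 → 15 → 13 → 14 → 17

Visit 9
9 → 2
2 → 1
1 → 4
4 → 5
5 → 0
0 → 6
6 → 11
11 → 8
8 → 3
3 → 7
7 → 16
16 → 10
10 → 12
12 → 19
8 → 18
18 → 15
11 → 13
13 → 14
11 → 17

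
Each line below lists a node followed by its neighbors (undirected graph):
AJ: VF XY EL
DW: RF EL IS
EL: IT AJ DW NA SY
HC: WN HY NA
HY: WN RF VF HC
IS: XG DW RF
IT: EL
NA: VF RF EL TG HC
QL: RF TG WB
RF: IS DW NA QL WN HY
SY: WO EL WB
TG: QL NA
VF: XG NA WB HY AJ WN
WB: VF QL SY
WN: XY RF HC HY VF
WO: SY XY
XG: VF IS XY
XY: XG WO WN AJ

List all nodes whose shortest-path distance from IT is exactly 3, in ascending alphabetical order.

Level 0: IT
Level 1: EL
Level 2: AJ, DW, NA, SY
Level 3: HC, IS, RF, TG, VF, WB, WO, XY
Level 4: HY, QL, WN, XG

HC, IS, RF, TG, VF, WB, WO, XY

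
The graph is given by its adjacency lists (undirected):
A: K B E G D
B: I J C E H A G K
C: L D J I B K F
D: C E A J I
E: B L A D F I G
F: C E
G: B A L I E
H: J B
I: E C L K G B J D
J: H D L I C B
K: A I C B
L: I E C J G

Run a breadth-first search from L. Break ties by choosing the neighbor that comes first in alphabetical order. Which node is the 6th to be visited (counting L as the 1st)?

Visit L; enqueue C, E, G, I, J → queue [C, E, G, I, J]
Visit C; enqueue B, D, F, K → queue [E, G, I, J, B, D, F, K]
Visit E; enqueue A → queue [G, I, J, B, D, F, K, A]
Visit G → queue [I, J, B, D, F, K, A]
Visit I → queue [J, B, D, F, K, A]
Visit J; enqueue H → queue [B, D, F, K, A, H]
Visit B → queue [D, F, K, A, H]
Visit D → queue [F, K, A, H]
Visit F → queue [K, A, H]
Visit K → queue [A, H]
Visit A → queue [H]
Visit H → queue []

Visit order: L, C, E, G, I, J, B, D, F, K, A, H

J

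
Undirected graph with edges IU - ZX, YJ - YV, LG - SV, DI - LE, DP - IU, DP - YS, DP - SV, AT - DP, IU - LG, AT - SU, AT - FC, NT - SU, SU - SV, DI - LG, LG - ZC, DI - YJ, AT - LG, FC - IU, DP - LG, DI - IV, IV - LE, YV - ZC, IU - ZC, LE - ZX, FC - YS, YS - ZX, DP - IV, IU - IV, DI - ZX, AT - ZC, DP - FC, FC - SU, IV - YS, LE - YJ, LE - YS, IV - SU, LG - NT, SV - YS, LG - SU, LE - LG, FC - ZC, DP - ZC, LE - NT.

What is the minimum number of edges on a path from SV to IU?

Level 0: SV
Level 1: DP, LG, SU, YS
Level 2: AT, DI, FC, IU, IV, LE, NT, ZC, ZX
Level 3: YJ, YV
IU first appears at level 2.

2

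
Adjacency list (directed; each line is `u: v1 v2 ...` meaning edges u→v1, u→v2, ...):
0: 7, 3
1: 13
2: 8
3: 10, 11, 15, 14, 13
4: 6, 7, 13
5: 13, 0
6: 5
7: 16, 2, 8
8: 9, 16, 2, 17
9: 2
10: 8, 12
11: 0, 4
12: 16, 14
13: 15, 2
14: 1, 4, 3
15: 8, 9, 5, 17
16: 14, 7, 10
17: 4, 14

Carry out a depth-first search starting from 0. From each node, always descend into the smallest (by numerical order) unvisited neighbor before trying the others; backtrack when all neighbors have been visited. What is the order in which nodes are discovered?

0, 3, 10, 8, 2, 9, 16, 7, 14, 1, 13, 15, 5, 17, 4, 6, 12, 11

Visit 0
0 → 3
3 → 10
10 → 8
8 → 2
8 → 9
8 → 16
16 → 7
16 → 14
14 → 1
1 → 13
13 → 15
15 → 5
15 → 17
17 → 4
4 → 6
10 → 12
3 → 11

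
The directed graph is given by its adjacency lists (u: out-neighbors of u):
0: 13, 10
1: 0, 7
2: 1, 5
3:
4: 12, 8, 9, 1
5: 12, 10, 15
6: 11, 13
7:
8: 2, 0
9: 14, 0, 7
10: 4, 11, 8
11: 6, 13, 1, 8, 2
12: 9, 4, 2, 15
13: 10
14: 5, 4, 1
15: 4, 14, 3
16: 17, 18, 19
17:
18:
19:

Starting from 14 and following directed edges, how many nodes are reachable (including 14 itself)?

BFS from 14 visits: 14, 5, 4, 1, 12, 10, 15, 8, 9, 0, 7, 2, 11, 3, 13, 6
Reachable nodes: 16 of 20 total.

16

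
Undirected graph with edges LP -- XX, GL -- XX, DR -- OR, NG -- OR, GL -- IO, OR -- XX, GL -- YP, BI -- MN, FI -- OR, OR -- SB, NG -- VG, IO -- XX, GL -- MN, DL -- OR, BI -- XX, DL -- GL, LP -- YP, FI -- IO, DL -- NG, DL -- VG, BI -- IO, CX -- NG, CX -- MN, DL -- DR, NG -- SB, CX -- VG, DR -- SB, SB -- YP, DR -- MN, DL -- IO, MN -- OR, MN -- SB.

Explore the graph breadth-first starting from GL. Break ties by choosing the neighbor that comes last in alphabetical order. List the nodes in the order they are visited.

GL, YP, XX, MN, IO, DL, SB, LP, OR, BI, DR, CX, FI, VG, NG

Visit GL; enqueue YP, XX, MN, IO, DL → queue [YP, XX, MN, IO, DL]
Visit YP; enqueue SB, LP → queue [XX, MN, IO, DL, SB, LP]
Visit XX; enqueue OR, BI → queue [MN, IO, DL, SB, LP, OR, BI]
Visit MN; enqueue DR, CX → queue [IO, DL, SB, LP, OR, BI, DR, CX]
Visit IO; enqueue FI → queue [DL, SB, LP, OR, BI, DR, CX, FI]
Visit DL; enqueue VG, NG → queue [SB, LP, OR, BI, DR, CX, FI, VG, NG]
Visit SB → queue [LP, OR, BI, DR, CX, FI, VG, NG]
Visit LP → queue [OR, BI, DR, CX, FI, VG, NG]
Visit OR → queue [BI, DR, CX, FI, VG, NG]
Visit BI → queue [DR, CX, FI, VG, NG]
Visit DR → queue [CX, FI, VG, NG]
Visit CX → queue [FI, VG, NG]
Visit FI → queue [VG, NG]
Visit VG → queue [NG]
Visit NG → queue []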